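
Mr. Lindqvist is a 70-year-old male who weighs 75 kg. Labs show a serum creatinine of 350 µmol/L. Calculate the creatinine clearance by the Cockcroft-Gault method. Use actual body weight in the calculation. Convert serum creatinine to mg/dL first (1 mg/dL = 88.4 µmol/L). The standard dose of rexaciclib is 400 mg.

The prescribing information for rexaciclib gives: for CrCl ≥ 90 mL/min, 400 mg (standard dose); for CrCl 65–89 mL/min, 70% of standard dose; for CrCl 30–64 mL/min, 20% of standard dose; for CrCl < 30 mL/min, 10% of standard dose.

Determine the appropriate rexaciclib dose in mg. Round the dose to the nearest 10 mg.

40 mg

SCr = 350 / 88.4 = 3.959 mg/dL
CrCl = (140 − 70) × 75 / (72 × 3.959) = 5250.0 / 285.05 ≈ 18.4 mL/min
CrCl ≈ 18 mL/min → bracket < 30 mL/min.
10% of 400 mg = 40 mg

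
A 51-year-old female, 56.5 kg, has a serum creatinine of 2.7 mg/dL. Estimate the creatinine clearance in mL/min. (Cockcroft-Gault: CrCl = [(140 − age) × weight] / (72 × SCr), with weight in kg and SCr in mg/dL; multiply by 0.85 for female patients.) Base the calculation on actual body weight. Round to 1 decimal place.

CrCl = (140 − 51) × 56.5 / (72 × 2.7) × 0.85 = 5028.5 / 194.40 × 0.85 ≈ 22.0 mL/min

22.0 mL/min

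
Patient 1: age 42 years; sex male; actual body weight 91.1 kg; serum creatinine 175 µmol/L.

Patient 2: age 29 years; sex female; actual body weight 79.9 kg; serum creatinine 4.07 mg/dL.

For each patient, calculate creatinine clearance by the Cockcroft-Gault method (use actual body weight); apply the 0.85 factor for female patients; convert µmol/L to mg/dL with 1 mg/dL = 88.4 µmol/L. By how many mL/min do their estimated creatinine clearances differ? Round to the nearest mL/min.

Patient 1: SCr = 175 / 88.4 = 1.98 mg/dL
Patient 1: CrCl = (140 − 42) × 91.1 / (72 × 1.98) = 8927.8 / 142.56 ≈ 62.6 mL/min
Patient 2: CrCl = (140 − 29) × 79.9 / (72 × 4.07) × 0.85 = 8868.9 / 293.04 × 0.85 ≈ 25.7 mL/min
|62.6 − 25.7| = 36.9 mL/min

37 mL/min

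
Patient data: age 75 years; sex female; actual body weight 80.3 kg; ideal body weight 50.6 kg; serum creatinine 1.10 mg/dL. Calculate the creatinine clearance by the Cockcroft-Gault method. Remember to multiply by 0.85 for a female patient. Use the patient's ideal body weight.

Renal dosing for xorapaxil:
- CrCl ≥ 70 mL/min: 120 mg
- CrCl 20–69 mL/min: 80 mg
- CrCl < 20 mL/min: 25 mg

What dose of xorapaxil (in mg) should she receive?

80 mg

CrCl = (140 − 75) × 50.6 / (72 × 1.1) × 0.85 = 3289.0 / 79.20 × 0.85 ≈ 35.3 mL/min
CrCl ≈ 35 mL/min → bracket 20–69 mL/min.
Dose for this bracket: 80 mg.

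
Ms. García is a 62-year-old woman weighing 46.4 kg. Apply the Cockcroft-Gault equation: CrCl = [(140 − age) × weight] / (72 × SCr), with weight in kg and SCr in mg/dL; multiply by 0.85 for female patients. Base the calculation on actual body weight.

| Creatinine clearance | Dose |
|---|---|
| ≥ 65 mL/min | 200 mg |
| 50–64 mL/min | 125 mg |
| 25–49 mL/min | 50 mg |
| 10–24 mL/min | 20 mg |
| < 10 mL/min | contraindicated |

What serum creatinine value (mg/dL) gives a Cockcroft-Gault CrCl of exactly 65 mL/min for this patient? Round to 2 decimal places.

Standard dose requires CrCl ≥ 65 mL/min.
Set (140 − 62) × 46.4 × 0.85 / (72 × SCr) = 65
SCr = (140 − 62) × 46.4 × 0.85 / (72 × 65) = 0.657 mg/dL

0.66 mg/dL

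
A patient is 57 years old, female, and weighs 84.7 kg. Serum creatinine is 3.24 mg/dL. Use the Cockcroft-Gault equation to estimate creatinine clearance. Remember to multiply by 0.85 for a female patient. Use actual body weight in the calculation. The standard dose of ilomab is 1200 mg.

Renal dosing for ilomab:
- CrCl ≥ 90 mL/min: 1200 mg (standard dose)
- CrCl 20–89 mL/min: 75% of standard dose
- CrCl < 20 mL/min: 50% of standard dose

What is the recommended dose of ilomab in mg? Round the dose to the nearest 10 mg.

900 mg

CrCl = (140 − 57) × 84.7 / (72 × 3.24) × 0.85 = 7030.1 / 233.28 × 0.85 ≈ 25.6 mL/min
CrCl ≈ 26 mL/min → bracket 20–89 mL/min.
75% of 1200 mg = 900 mg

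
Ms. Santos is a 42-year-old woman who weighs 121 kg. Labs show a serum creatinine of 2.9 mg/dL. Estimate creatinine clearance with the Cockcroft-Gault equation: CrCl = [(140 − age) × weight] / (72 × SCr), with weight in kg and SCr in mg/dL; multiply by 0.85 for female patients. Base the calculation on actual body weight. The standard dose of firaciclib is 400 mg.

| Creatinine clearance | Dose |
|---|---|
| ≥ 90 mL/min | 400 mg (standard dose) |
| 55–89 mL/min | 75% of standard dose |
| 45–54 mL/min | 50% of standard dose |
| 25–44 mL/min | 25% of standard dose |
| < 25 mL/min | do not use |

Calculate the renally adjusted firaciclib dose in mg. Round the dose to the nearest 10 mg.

200 mg

CrCl = (140 − 42) × 121 / (72 × 2.9) × 0.85 = 11858.0 / 208.80 × 0.85 ≈ 48.3 mL/min
CrCl ≈ 48 mL/min → bracket 45–54 mL/min.
50% of 400 mg = 200 mg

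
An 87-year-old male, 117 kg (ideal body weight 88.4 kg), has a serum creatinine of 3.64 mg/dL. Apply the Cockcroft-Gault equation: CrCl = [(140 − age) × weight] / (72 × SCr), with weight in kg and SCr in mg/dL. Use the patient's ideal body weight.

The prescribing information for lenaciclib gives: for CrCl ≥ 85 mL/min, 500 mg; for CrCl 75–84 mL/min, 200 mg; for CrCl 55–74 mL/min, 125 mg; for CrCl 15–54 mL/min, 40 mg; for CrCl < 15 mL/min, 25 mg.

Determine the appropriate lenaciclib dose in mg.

40 mg

CrCl = (140 − 87) × 88.4 / (72 × 3.64) = 4685.2 / 262.08 ≈ 17.9 mL/min
CrCl ≈ 18 mL/min → bracket 15–54 mL/min.
Dose for this bracket: 40 mg.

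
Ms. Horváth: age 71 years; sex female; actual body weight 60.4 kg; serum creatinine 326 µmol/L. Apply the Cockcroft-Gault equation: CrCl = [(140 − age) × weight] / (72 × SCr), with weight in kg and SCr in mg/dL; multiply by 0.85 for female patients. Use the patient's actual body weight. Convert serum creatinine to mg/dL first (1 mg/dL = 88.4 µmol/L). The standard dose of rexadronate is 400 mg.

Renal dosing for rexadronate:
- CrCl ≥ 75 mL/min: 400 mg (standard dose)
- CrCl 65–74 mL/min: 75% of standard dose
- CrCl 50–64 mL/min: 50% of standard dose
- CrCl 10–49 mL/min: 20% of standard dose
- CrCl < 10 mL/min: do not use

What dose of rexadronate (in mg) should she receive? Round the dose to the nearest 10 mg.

80 mg

SCr = 326 / 88.4 = 3.688 mg/dL
CrCl = (140 − 71) × 60.4 / (72 × 3.688) × 0.85 = 4167.6 / 265.54 × 0.85 ≈ 13.3 mL/min
CrCl ≈ 13 mL/min → bracket 10–49 mL/min.
20% of 400 mg = 80 mg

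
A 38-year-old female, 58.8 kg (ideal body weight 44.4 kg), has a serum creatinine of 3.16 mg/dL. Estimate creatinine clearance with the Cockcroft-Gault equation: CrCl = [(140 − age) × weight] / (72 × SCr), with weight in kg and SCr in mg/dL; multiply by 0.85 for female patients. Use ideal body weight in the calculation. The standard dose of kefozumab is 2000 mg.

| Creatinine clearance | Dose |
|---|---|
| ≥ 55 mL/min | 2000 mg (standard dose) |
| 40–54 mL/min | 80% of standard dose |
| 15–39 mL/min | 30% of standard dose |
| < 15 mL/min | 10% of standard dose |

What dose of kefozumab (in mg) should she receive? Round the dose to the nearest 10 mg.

600 mg

CrCl = (140 − 38) × 44.4 / (72 × 3.16) × 0.85 = 4528.8 / 227.52 × 0.85 ≈ 16.9 mL/min
CrCl ≈ 17 mL/min → bracket 15–39 mL/min.
30% of 2000 mg = 600 mg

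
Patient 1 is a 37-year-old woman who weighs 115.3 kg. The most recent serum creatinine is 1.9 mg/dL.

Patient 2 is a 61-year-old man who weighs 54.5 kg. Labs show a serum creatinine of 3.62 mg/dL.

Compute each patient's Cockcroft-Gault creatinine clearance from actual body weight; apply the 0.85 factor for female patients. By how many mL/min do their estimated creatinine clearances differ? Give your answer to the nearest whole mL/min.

Patient 1: CrCl = (140 − 37) × 115.3 / (72 × 1.9) × 0.85 = 11875.9 / 136.80 × 0.85 ≈ 73.8 mL/min
Patient 2: CrCl = (140 − 61) × 54.5 / (72 × 3.62) = 4305.5 / 260.64 ≈ 16.5 mL/min
|73.8 − 16.5| = 57.3 mL/min

57 mL/min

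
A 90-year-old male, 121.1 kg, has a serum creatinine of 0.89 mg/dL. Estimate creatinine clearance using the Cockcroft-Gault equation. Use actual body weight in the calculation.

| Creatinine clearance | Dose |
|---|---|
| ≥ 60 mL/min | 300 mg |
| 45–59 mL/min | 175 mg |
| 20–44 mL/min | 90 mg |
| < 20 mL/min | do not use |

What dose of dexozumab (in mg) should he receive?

CrCl = (140 − 90) × 121.1 / (72 × 0.89) = 6055.0 / 64.08 ≈ 94.5 mL/min
CrCl ≈ 94 mL/min → bracket ≥ 60 mL/min.
Dose for this bracket: 300 mg.

300 mg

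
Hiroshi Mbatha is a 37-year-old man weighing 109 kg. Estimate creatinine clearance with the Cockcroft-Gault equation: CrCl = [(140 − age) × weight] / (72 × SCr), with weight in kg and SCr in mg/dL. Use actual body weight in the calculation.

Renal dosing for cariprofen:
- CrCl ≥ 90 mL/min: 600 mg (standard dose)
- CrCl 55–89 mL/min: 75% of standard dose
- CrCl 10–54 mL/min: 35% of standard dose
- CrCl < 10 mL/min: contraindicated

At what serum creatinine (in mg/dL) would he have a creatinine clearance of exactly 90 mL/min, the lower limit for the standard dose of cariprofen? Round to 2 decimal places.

Standard dose requires CrCl ≥ 90 mL/min.
Set (140 − 37) × 109 / (72 × SCr) = 90
SCr = (140 − 37) × 109 / (72 × 90) = 1.733 mg/dL

1.73 mg/dL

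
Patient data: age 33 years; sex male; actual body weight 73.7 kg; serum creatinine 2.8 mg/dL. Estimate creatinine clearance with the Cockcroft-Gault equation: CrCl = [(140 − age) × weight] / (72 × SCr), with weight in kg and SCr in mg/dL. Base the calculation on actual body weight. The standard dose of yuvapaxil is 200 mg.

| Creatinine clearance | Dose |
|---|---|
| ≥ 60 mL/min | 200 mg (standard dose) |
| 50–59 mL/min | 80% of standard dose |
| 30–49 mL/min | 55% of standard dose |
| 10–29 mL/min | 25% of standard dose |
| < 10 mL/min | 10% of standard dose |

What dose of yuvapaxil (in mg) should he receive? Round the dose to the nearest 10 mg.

110 mg

CrCl = (140 − 33) × 73.7 / (72 × 2.8) = 7885.9 / 201.60 ≈ 39.1 mL/min
CrCl ≈ 39 mL/min → bracket 30–49 mL/min.
55% of 200 mg = 110 mg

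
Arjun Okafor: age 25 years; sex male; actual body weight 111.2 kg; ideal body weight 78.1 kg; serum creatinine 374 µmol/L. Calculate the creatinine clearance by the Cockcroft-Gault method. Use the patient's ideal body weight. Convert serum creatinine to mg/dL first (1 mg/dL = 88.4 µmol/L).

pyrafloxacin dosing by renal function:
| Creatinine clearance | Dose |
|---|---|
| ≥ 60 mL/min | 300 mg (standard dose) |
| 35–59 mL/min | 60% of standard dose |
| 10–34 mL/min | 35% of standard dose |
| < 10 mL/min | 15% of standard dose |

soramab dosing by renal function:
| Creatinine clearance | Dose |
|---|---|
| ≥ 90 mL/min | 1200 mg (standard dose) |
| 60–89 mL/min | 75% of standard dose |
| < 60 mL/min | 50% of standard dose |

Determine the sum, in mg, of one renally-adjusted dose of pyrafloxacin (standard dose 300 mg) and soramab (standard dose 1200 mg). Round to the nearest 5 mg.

705 mg

SCr = 374 / 88.4 = 4.231 mg/dL
CrCl = (140 − 25) × 78.1 / (72 × 4.231) = 8981.5 / 304.63 ≈ 29.5 mL/min
CrCl ≈ 29 mL/min.
pyrafloxacin: 10–34 mL/min → 35% of 300 mg = 105 mg.
soramab: < 60 mL/min → 50% of 1200 mg = 600 mg.
Total = 105 + 600 = 705 mg.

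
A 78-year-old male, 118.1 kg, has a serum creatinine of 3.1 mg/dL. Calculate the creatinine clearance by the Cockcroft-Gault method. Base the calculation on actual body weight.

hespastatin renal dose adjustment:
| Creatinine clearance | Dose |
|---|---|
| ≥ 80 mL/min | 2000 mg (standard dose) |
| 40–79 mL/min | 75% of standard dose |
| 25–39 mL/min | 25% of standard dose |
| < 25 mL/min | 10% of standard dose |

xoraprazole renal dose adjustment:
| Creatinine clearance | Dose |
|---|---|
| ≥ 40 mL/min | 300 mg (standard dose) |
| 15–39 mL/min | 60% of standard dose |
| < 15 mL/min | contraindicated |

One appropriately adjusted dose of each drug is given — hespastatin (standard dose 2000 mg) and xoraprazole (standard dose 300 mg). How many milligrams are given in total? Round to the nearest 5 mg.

CrCl = (140 − 78) × 118.1 / (72 × 3.1) = 7322.2 / 223.20 ≈ 32.8 mL/min
CrCl ≈ 33 mL/min.
hespastatin: 25–39 mL/min → 25% of 2000 mg = 500 mg.
xoraprazole: 15–39 mL/min → 60% of 300 mg = 180 mg.
Total = 500 + 180 = 680 mg.

680 mg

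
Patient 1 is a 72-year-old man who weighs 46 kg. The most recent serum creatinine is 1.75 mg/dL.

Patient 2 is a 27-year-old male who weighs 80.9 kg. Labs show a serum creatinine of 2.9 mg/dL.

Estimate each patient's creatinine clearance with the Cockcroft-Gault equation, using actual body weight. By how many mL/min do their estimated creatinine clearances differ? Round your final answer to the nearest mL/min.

19 mL/min

Patient 1: CrCl = (140 − 72) × 46 / (72 × 1.75) = 3128.0 / 126.00 ≈ 24.8 mL/min
Patient 2: CrCl = (140 − 27) × 80.9 / (72 × 2.9) = 9141.7 / 208.80 ≈ 43.8 mL/min
|24.8 − 43.8| = 19.0 mL/min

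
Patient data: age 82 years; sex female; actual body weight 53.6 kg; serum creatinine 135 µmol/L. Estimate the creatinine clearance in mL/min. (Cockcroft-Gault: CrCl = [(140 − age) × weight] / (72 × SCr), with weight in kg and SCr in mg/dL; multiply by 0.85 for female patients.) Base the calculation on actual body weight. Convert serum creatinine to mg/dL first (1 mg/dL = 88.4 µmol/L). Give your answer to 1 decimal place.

SCr = 135 / 88.4 = 1.527 mg/dL
CrCl = (140 − 82) × 53.6 / (72 × 1.527) × 0.85 = 3108.8 / 109.94 × 0.85 ≈ 24.0 mL/min

24.0 mL/min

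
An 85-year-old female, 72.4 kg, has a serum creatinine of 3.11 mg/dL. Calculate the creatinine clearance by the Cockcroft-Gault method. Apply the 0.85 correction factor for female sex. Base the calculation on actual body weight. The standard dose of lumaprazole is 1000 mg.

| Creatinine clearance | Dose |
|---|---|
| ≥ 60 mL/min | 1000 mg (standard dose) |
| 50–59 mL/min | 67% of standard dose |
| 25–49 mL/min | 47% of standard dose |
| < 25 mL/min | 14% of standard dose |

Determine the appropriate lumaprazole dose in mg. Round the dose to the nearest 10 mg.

140 mg

CrCl = (140 − 85) × 72.4 / (72 × 3.11) × 0.85 = 3982.0 / 223.92 × 0.85 ≈ 15.1 mL/min
CrCl ≈ 15 mL/min → bracket < 25 mL/min.
14% of 1000 mg = 140 mg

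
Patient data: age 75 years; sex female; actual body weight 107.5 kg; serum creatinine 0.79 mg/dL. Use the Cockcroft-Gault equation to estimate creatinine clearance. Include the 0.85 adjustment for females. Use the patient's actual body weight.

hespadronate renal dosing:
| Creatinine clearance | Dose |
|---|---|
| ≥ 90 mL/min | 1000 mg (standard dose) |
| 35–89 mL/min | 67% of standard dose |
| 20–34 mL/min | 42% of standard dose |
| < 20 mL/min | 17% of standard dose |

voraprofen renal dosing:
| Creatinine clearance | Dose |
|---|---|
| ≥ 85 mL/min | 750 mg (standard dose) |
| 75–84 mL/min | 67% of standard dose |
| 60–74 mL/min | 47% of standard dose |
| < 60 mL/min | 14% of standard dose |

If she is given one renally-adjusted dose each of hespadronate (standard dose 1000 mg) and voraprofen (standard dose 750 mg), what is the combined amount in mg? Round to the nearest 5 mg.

CrCl = (140 − 75) × 107.5 / (72 × 0.79) × 0.85 = 6987.5 / 56.88 × 0.85 ≈ 104.4 mL/min
CrCl ≈ 104 mL/min.
hespadronate: ≥ 90 mL/min → 100% of 1000 mg = 1000 mg.
voraprofen: ≥ 85 mL/min → 100% of 750 mg = 750 mg.
Total = 1000 + 750 = 1750 mg.

1750 mg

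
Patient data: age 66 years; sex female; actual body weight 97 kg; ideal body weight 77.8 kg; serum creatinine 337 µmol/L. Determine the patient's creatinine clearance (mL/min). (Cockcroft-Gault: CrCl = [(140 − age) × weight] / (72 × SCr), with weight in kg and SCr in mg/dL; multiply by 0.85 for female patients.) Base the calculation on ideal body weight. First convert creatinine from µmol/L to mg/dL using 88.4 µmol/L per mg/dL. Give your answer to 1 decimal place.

SCr = 337 / 88.4 = 3.812 mg/dL
CrCl = (140 − 66) × 77.8 / (72 × 3.812) × 0.85 = 5757.2 / 274.46 × 0.85 ≈ 17.8 mL/min

17.8 mL/min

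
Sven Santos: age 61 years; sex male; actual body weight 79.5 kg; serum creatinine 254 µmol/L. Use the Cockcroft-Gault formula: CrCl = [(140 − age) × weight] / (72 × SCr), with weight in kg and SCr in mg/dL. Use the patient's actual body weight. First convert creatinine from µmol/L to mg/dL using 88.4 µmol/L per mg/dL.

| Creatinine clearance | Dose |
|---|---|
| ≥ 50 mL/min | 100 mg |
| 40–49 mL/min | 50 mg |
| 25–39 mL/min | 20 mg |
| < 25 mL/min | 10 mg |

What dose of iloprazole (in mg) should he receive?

20 mg

SCr = 254 / 88.4 = 2.873 mg/dL
CrCl = (140 − 61) × 79.5 / (72 × 2.873) = 6280.5 / 206.86 ≈ 30.4 mL/min
CrCl ≈ 30 mL/min → bracket 25–39 mL/min.
Dose for this bracket: 20 mg.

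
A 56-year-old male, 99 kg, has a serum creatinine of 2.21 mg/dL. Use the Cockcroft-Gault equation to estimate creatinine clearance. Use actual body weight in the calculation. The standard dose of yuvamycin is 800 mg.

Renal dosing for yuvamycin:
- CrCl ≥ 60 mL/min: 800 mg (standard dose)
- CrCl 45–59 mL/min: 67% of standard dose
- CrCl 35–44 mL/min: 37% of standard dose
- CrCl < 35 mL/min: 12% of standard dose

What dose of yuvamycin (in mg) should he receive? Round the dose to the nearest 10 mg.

CrCl = (140 − 56) × 99 / (72 × 2.21) = 8316.0 / 159.12 ≈ 52.3 mL/min
CrCl ≈ 52 mL/min → bracket 45–59 mL/min.
67% of 800 mg = 536 mg → 540 mg

540 mg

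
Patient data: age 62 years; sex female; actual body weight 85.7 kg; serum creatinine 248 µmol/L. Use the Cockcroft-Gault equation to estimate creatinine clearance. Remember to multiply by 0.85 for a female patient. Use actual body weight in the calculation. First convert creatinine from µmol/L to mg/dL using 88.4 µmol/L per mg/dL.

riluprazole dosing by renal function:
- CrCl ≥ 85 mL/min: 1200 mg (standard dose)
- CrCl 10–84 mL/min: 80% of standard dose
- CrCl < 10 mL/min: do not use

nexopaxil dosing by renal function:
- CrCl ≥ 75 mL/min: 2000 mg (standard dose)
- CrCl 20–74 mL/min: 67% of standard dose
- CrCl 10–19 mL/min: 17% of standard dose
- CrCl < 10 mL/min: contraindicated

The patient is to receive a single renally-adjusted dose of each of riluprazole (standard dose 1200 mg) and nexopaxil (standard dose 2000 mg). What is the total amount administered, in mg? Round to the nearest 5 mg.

SCr = 248 / 88.4 = 2.805 mg/dL
CrCl = (140 − 62) × 85.7 / (72 × 2.805) × 0.85 = 6684.6 / 201.96 × 0.85 ≈ 28.1 mL/min
CrCl ≈ 28 mL/min.
riluprazole: 10–84 mL/min → 80% of 1200 mg = 960 mg.
nexopaxil: 20–74 mL/min → 67% of 2000 mg = 1340 mg.
Total = 960 + 1340 = 2300 mg.

2300 mg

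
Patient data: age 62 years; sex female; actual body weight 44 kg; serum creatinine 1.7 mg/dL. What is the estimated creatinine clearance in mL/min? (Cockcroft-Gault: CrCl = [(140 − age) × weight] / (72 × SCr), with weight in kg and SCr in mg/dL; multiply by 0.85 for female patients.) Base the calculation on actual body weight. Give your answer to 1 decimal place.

CrCl = (140 − 62) × 44 / (72 × 1.7) × 0.85 = 3432.0 / 122.40 × 0.85 ≈ 23.8 mL/min

23.8 mL/min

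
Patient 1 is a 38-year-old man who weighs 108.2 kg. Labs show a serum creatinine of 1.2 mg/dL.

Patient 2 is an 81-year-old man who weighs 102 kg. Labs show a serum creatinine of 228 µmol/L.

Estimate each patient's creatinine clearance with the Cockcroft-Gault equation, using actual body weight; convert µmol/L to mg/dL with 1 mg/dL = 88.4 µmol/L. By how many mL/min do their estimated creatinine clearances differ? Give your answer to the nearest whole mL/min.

Patient 1: CrCl = (140 − 38) × 108.2 / (72 × 1.2) = 11036.4 / 86.40 ≈ 127.7 mL/min
Patient 2: SCr = 228 / 88.4 = 2.579 mg/dL
Patient 2: CrCl = (140 − 81) × 102 / (72 × 2.579) = 6018.0 / 185.69 ≈ 32.4 mL/min
|127.7 − 32.4| = 95.3 mL/min

95 mL/min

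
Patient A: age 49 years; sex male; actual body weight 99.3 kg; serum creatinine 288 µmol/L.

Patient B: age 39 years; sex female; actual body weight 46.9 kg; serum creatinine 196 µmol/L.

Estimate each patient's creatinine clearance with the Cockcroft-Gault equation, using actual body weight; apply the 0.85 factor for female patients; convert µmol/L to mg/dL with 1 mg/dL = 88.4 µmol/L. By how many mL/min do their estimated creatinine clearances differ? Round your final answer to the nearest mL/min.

13 mL/min

Patient A: SCr = 288 / 88.4 = 3.258 mg/dL
Patient A: CrCl = (140 − 49) × 99.3 / (72 × 3.258) = 9036.3 / 234.58 ≈ 38.5 mL/min
Patient B: SCr = 196 / 88.4 = 2.217 mg/dL
Patient B: CrCl = (140 − 39) × 46.9 / (72 × 2.217) × 0.85 = 4736.9 / 159.62 × 0.85 ≈ 25.2 mL/min
|38.5 − 25.2| = 13.3 mL/min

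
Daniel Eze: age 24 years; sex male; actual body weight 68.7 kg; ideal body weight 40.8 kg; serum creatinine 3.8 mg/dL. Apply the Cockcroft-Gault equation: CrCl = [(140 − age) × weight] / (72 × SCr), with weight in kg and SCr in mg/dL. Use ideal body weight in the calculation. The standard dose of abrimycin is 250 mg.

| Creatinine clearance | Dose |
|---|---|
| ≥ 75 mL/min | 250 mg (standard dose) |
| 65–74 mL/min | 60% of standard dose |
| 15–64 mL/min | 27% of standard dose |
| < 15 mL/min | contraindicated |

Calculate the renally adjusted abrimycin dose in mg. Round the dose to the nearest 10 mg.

CrCl = (140 − 24) × 40.8 / (72 × 3.8) = 4732.8 / 273.60 ≈ 17.3 mL/min
CrCl ≈ 17 mL/min → bracket 15–64 mL/min.
27% of 250 mg = 67.5 mg → 70 mg

70 mg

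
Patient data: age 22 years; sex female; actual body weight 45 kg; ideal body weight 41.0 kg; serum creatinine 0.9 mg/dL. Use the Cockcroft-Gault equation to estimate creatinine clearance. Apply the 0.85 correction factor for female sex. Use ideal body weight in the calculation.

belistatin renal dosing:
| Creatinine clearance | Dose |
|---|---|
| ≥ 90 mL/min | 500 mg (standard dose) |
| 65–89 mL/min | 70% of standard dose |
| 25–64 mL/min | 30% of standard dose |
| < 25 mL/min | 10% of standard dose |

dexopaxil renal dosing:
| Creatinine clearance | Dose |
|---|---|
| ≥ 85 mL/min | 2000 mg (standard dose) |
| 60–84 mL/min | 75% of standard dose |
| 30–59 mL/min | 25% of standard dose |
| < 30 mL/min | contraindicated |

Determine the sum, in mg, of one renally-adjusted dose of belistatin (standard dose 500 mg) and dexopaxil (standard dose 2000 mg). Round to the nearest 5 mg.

CrCl = (140 − 22) × 41 / (72 × 0.9) × 0.85 = 4838.0 / 64.80 × 0.85 ≈ 63.5 mL/min
CrCl ≈ 63 mL/min.
belistatin: 25–64 mL/min → 30% of 500 mg = 150 mg.
dexopaxil: 60–84 mL/min → 75% of 2000 mg = 1500 mg.
Total = 150 + 1500 = 1650 mg.

1650 mg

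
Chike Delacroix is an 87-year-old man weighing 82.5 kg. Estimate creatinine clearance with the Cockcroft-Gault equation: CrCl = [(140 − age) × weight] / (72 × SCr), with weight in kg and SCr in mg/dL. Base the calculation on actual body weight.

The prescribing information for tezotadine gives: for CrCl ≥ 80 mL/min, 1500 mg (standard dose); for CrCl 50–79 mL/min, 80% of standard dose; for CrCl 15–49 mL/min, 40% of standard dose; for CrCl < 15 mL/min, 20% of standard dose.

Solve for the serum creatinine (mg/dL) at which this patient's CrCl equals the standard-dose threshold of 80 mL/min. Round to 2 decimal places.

Standard dose requires CrCl ≥ 80 mL/min.
Set (140 − 87) × 82.5 / (72 × SCr) = 80
SCr = (140 − 87) × 82.5 / (72 × 80) = 0.759 mg/dL

0.76 mg/dL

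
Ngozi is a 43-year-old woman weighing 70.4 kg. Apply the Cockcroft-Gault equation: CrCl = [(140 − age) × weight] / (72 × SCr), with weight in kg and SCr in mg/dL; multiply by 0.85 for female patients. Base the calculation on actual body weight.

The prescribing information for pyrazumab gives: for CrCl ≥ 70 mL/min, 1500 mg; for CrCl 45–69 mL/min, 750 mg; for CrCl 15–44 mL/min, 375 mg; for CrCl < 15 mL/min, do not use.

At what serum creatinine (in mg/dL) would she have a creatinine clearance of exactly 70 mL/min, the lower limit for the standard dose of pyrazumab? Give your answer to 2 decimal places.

1.15 mg/dL

Standard dose requires CrCl ≥ 70 mL/min.
Set (140 − 43) × 70.4 × 0.85 / (72 × SCr) = 70
SCr = (140 − 43) × 70.4 × 0.85 / (72 × 70) = 1.152 mg/dL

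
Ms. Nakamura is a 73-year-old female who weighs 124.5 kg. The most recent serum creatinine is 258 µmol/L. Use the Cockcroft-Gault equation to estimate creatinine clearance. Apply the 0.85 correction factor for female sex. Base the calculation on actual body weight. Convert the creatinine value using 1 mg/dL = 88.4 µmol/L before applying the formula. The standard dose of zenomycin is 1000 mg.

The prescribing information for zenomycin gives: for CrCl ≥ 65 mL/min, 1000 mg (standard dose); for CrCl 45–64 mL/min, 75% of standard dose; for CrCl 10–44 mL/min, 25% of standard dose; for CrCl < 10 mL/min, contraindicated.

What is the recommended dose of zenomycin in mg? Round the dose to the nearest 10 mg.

SCr = 258 / 88.4 = 2.919 mg/dL
CrCl = (140 − 73) × 124.5 / (72 × 2.919) × 0.85 = 8341.5 / 210.17 × 0.85 ≈ 33.7 mL/min
CrCl ≈ 34 mL/min → bracket 10–44 mL/min.
25% of 1000 mg = 250 mg

250 mg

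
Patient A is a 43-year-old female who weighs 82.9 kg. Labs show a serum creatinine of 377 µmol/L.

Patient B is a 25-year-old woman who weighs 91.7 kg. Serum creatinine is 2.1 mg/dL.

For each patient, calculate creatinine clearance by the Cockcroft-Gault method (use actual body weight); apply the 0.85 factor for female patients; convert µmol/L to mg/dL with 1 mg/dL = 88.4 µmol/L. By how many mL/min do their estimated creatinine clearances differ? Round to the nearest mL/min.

37 mL/min

Patient A: SCr = 377 / 88.4 = 4.265 mg/dL
Patient A: CrCl = (140 − 43) × 82.9 / (72 × 4.265) × 0.85 = 8041.3 / 307.08 × 0.85 ≈ 22.3 mL/min
Patient B: CrCl = (140 − 25) × 91.7 / (72 × 2.1) × 0.85 = 10545.5 / 151.20 × 0.85 ≈ 59.3 mL/min
|22.3 − 59.3| = 37.0 mL/min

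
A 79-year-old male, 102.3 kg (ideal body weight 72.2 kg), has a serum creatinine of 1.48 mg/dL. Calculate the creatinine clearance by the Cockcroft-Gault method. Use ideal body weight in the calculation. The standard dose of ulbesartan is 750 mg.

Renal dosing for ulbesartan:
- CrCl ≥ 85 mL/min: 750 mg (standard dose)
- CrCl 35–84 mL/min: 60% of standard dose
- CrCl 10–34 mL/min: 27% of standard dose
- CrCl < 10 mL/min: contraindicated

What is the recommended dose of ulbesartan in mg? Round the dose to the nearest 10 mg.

450 mg

CrCl = (140 − 79) × 72.2 / (72 × 1.48) = 4404.2 / 106.56 ≈ 41.3 mL/min
CrCl ≈ 41 mL/min → bracket 35–84 mL/min.
60% of 750 mg = 450 mg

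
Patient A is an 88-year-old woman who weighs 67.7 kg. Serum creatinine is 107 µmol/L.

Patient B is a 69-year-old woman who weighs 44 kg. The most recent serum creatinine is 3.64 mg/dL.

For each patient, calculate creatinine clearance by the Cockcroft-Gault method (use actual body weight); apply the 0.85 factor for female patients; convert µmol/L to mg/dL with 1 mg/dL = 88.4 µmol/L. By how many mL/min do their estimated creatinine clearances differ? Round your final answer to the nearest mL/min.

24 mL/min

Patient A: SCr = 107 / 88.4 = 1.21 mg/dL
Patient A: CrCl = (140 − 88) × 67.7 / (72 × 1.21) × 0.85 = 3520.4 / 87.12 × 0.85 ≈ 34.3 mL/min
Patient B: CrCl = (140 − 69) × 44 / (72 × 3.64) × 0.85 = 3124.0 / 262.08 × 0.85 ≈ 10.1 mL/min
|34.3 − 10.1| = 24.2 mL/min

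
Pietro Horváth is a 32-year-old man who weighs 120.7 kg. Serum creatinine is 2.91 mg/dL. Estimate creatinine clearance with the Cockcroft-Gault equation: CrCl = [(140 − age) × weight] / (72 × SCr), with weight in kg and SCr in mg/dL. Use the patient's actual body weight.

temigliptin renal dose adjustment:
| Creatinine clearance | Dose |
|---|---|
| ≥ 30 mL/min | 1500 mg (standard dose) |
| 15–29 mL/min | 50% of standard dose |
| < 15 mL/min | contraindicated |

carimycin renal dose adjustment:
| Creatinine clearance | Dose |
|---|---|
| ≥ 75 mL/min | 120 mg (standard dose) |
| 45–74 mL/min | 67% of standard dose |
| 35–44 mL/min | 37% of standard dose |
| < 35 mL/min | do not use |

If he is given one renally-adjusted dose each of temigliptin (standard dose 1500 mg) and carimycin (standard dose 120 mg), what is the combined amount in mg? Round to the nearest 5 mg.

1580 mg

CrCl = (140 − 32) × 120.7 / (72 × 2.91) = 13035.6 / 209.52 ≈ 62.2 mL/min
CrCl ≈ 62 mL/min.
temigliptin: ≥ 30 mL/min → 100% of 1500 mg = 1500 mg.
carimycin: 45–74 mL/min → 67% of 120 mg = 80.4 mg.
Total = 1500 + 80.4 = 1580.4 mg.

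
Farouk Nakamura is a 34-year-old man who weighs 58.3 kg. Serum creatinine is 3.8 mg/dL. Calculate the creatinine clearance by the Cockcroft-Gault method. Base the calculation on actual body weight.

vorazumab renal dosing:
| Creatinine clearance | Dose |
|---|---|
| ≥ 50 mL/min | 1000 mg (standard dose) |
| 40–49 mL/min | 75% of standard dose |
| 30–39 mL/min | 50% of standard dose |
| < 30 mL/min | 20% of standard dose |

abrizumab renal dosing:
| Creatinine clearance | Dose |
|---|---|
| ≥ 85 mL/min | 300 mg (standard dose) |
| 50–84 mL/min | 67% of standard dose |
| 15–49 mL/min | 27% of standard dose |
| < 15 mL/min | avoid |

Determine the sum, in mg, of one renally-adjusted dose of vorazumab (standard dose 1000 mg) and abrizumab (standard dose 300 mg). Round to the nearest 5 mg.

CrCl = (140 − 34) × 58.3 / (72 × 3.8) = 6179.8 / 273.60 ≈ 22.6 mL/min
CrCl ≈ 23 mL/min.
vorazumab: < 30 mL/min → 20% of 1000 mg = 200 mg.
abrizumab: 15–49 mL/min → 27% of 300 mg = 81 mg.
Total = 200 + 81 = 281 mg.

280 mg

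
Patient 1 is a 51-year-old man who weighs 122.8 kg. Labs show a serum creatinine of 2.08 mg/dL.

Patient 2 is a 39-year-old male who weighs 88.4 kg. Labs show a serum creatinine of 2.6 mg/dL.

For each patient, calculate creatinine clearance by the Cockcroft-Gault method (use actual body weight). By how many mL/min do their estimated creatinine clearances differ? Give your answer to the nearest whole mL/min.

Patient 1: CrCl = (140 − 51) × 122.8 / (72 × 2.08) = 10929.2 / 149.76 ≈ 73.0 mL/min
Patient 2: CrCl = (140 − 39) × 88.4 / (72 × 2.6) = 8928.4 / 187.20 ≈ 47.7 mL/min
|73.0 − 47.7| = 25.3 mL/min

25 mL/min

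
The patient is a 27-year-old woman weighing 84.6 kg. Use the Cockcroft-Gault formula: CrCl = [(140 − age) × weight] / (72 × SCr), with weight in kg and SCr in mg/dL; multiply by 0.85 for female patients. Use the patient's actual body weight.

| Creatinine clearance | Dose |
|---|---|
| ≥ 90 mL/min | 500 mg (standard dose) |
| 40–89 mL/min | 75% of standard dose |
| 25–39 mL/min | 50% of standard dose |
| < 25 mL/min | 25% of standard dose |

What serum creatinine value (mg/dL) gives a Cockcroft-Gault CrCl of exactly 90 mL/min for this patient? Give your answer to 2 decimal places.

1.25 mg/dL

Standard dose requires CrCl ≥ 90 mL/min.
Set (140 − 27) × 84.6 × 0.85 / (72 × SCr) = 90
SCr = (140 − 27) × 84.6 × 0.85 / (72 × 90) = 1.254 mg/dL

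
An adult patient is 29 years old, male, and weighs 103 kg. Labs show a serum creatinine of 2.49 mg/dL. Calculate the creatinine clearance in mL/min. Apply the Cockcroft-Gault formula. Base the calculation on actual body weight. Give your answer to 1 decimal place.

63.8 mL/min

CrCl = (140 − 29) × 103 / (72 × 2.49) = 11433.0 / 179.28 ≈ 63.8 mL/min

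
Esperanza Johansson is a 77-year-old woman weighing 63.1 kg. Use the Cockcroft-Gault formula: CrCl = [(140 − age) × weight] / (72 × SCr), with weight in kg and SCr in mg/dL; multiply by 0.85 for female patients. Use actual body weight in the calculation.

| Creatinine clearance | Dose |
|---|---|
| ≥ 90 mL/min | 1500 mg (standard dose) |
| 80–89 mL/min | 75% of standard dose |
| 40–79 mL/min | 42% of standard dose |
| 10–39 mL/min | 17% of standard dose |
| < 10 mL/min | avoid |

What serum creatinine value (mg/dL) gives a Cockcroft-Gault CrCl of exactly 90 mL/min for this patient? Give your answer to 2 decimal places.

Standard dose requires CrCl ≥ 90 mL/min.
Set (140 − 77) × 63.1 × 0.85 / (72 × SCr) = 90
SCr = (140 − 77) × 63.1 × 0.85 / (72 × 90) = 0.521 mg/dL

0.52 mg/dL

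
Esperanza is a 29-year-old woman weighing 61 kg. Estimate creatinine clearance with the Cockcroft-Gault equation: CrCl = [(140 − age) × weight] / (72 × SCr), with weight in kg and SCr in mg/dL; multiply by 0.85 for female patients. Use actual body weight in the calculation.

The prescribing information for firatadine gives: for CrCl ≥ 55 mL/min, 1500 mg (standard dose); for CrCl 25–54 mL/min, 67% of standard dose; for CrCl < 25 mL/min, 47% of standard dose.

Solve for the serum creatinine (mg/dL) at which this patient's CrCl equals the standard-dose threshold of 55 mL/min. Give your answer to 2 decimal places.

1.45 mg/dL

Standard dose requires CrCl ≥ 55 mL/min.
Set (140 − 29) × 61 × 0.85 / (72 × SCr) = 55
SCr = (140 − 29) × 61 × 0.85 / (72 × 55) = 1.453 mg/dL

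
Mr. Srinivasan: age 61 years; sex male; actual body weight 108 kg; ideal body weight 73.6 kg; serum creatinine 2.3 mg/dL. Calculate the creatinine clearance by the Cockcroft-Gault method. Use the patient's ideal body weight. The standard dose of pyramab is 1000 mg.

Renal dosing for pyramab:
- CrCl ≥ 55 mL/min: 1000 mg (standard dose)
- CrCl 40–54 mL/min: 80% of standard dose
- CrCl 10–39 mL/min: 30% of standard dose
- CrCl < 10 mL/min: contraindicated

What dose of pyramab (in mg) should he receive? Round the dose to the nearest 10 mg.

CrCl = (140 − 61) × 73.6 / (72 × 2.3) = 5814.4 / 165.60 ≈ 35.1 mL/min
CrCl ≈ 35 mL/min → bracket 10–39 mL/min.
30% of 1000 mg = 300 mg

300 mg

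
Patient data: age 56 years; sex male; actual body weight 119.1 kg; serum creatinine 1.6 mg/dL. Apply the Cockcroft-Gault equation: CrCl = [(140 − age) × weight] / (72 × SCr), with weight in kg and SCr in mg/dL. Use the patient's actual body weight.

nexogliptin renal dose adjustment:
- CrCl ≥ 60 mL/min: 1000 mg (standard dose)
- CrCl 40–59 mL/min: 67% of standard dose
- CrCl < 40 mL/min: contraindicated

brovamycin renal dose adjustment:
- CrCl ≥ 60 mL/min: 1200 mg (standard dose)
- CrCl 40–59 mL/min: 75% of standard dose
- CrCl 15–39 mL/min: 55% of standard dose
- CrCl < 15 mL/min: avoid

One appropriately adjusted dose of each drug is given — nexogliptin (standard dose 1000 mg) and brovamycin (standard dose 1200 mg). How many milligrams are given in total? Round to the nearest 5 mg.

2200 mg

CrCl = (140 − 56) × 119.1 / (72 × 1.6) = 10004.4 / 115.20 ≈ 86.8 mL/min
CrCl ≈ 87 mL/min.
nexogliptin: ≥ 60 mL/min → 100% of 1000 mg = 1000 mg.
brovamycin: ≥ 60 mL/min → 100% of 1200 mg = 1200 mg.
Total = 1000 + 1200 = 2200 mg.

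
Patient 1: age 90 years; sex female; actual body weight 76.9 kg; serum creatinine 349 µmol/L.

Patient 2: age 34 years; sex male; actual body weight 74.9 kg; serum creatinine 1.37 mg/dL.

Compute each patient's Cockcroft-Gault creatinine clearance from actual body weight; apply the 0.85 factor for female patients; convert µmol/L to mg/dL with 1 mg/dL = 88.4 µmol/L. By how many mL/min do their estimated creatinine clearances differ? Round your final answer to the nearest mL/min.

Patient 1: SCr = 349 / 88.4 = 3.948 mg/dL
Patient 1: CrCl = (140 − 90) × 76.9 / (72 × 3.948) × 0.85 = 3845.0 / 284.26 × 0.85 ≈ 11.5 mL/min
Patient 2: CrCl = (140 − 34) × 74.9 / (72 × 1.37) = 7939.4 / 98.64 ≈ 80.5 mL/min
|11.5 − 80.5| = 69.0 mL/min

69 mL/min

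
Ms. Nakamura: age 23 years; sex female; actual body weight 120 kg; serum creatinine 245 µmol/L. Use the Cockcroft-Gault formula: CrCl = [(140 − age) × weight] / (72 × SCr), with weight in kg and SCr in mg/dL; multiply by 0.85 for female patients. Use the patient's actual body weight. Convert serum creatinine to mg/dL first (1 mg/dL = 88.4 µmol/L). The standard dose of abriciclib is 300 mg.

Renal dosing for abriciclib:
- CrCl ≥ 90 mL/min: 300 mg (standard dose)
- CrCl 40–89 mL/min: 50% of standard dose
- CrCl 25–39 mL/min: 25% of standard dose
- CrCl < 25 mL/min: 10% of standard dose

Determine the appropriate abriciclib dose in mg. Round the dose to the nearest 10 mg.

SCr = 245 / 88.4 = 2.771 mg/dL
CrCl = (140 − 23) × 120 / (72 × 2.771) × 0.85 = 14040.0 / 199.51 × 0.85 ≈ 59.8 mL/min
CrCl ≈ 60 mL/min → bracket 40–89 mL/min.
50% of 300 mg = 150 mg

150 mg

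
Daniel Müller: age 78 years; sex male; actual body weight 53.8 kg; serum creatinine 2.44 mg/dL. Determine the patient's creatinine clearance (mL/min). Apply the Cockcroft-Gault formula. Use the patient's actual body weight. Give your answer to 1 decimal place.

19.0 mL/min

CrCl = (140 − 78) × 53.8 / (72 × 2.44) = 3335.6 / 175.68 ≈ 19.0 mL/min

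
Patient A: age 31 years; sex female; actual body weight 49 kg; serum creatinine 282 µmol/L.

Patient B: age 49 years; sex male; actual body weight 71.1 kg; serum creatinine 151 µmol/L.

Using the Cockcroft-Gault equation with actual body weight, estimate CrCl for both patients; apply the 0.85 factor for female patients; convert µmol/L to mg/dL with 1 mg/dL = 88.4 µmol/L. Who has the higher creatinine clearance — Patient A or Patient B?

Patient A: SCr = 282 / 88.4 = 3.19 mg/dL
Patient A: CrCl = (140 − 31) × 49 / (72 × 3.19) × 0.85 = 5341.0 / 229.68 × 0.85 ≈ 19.8 mL/min
Patient B: SCr = 151 / 88.4 = 1.708 mg/dL
Patient B: CrCl = (140 − 49) × 71.1 / (72 × 1.708) = 6470.1 / 122.98 ≈ 52.6 mL/min
19.8 vs 52.6 mL/min → Patient B is higher.

Patient B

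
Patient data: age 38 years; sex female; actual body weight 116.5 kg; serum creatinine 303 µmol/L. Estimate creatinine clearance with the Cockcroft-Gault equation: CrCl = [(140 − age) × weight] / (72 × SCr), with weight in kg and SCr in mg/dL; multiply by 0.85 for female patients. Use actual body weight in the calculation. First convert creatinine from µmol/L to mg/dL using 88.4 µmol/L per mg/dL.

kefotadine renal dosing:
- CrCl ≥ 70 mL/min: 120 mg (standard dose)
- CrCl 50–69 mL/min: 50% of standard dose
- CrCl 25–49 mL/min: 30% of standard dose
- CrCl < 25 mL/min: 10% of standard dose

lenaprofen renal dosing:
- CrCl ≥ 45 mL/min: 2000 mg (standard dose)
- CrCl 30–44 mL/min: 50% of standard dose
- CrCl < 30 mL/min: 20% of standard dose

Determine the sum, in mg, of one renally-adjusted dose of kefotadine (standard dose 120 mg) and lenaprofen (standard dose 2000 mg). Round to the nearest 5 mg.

1035 mg

SCr = 303 / 88.4 = 3.428 mg/dL
CrCl = (140 − 38) × 116.5 / (72 × 3.428) × 0.85 = 11883.0 / 246.82 × 0.85 ≈ 40.9 mL/min
CrCl ≈ 41 mL/min.
kefotadine: 25–49 mL/min → 30% of 120 mg = 36 mg.
lenaprofen: 30–44 mL/min → 50% of 2000 mg = 1000 mg.
Total = 36 + 1000 = 1036 mg.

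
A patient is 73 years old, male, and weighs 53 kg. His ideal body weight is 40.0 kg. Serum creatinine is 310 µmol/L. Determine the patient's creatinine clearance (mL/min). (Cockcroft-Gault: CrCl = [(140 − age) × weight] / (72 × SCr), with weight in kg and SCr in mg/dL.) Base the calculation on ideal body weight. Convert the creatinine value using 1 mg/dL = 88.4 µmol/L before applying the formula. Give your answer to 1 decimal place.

SCr = 310 / 88.4 = 3.507 mg/dL
CrCl = (140 − 73) × 40 / (72 × 3.507) = 2680.0 / 252.50 ≈ 10.6 mL/min

10.6 mL/min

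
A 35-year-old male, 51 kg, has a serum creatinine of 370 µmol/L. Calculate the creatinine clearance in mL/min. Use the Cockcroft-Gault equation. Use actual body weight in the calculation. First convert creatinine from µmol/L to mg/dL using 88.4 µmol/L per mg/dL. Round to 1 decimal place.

17.8 mL/min

SCr = 370 / 88.4 = 4.186 mg/dL
CrCl = (140 − 35) × 51 / (72 × 4.186) = 5355.0 / 301.39 ≈ 17.8 mL/min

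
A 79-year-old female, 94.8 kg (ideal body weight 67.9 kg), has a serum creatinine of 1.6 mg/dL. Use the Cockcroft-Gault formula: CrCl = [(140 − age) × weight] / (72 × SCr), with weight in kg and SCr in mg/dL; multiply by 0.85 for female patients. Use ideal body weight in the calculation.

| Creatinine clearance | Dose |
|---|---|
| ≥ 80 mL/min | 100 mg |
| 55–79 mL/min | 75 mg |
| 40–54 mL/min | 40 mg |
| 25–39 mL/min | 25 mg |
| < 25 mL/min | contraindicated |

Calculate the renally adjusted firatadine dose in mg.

25 mg

CrCl = (140 − 79) × 67.9 / (72 × 1.6) × 0.85 = 4141.9 / 115.20 × 0.85 ≈ 30.6 mL/min
CrCl ≈ 31 mL/min → bracket 25–39 mL/min.
Dose for this bracket: 25 mg.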